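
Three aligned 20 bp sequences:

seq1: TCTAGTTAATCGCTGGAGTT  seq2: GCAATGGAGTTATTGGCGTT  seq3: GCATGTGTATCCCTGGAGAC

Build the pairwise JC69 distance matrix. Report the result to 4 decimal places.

seq1–seq2: 10/20 sites differ → p = 0.5, d = −0.75 ln(1 − 0.666667) = 0.823960 ≈ 0.8240.
seq1–seq3: 8/20 sites differ → p = 0.4, d = −0.75 ln(1 − 0.533333) = 0.571605 ≈ 0.5716.
seq2–seq3: 11/20 sites differ → p = 0.55, d = −0.75 ln(1 − 0.733333) = 0.991316 ≈ 0.9913.

d(seq1,seq2) = 0.8240, d(seq1,seq3) = 0.5716, d(seq2,seq3) = 0.9913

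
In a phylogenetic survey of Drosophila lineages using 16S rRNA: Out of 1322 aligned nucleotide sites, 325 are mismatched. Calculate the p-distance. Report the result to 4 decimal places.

p = 325/1322 = 0.245839… ≈ 0.2458 (to 4 d.p.).

0.2458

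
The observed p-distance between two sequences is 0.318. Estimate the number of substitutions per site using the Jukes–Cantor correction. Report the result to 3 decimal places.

d = −(3/4) ln(1 − 4p/3) = −0.75 ln(1 − 0.424) = −0.75 ln(0.576)
  = −0.75 × (-0.551648) = 0.413736 substitutions/site.

0.414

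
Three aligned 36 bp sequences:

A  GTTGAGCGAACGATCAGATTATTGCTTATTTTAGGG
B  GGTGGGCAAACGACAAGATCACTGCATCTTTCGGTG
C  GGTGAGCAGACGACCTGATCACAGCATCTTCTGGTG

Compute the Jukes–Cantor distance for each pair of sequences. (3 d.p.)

A–B: 12/36 sites differ → p ≈ 0.333333, d = −0.75 ln(1 − 0.444444) = 0.440839 ≈ 0.441.
A–C: 13/36 sites differ → p ≈ 0.361111, d = −0.75 ln(1 − 0.481481) = 0.492584 ≈ 0.493.
B–C: 7/36 sites differ → p ≈ 0.194444, d = −0.75 ln(1 − 0.259259) = 0.225078 ≈ 0.225.

d(A,B) = 0.441, d(A,C) = 0.493, d(B,C) = 0.225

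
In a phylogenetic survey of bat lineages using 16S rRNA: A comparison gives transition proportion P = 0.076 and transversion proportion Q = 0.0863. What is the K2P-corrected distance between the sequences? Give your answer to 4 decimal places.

Under the Kimura two-parameter model, d = −½ ln(1 − 2P − Q) − ¼ ln(1 − 2Q).
1 − 2P − Q = 0.7617, giving −½ ln(0.7617) = 0.136101.
1 − 2Q = 0.8274, giving −¼ ln(0.8274) = 0.047367.
d = 0.136101 + 0.047367 = 0.183468.

0.1835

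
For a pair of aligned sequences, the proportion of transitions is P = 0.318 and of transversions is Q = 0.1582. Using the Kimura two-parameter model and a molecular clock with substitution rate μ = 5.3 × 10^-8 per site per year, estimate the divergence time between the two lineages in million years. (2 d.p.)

8.35

Under the Kimura two-parameter model, d = −½ ln(1 − 2P − Q) − ¼ ln(1 − 2Q).
1 − 2P − Q = 0.2058, giving −½ ln(0.2058) = 0.790425.
1 − 2Q = 0.6836, giving −¼ ln(0.6836) = 0.095096.
d = 0.790425 + 0.095096 = 0.885521.
Under a molecular clock d = 2μt, so t = d/(2μ) = 0.885521 / (2 × 5.3 × 10^-8) = 8.35 million years.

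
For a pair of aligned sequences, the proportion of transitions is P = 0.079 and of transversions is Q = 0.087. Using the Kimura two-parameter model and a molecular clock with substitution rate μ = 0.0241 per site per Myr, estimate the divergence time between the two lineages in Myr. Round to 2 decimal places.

Under the Kimura two-parameter model, d = −½ ln(1 − 2P − Q) − ¼ ln(1 − 2Q).
1 − 2P − Q = 0.755, giving −½ ln(0.755) = 0.140519.
1 − 2Q = 0.826, giving −¼ ln(0.826) = 0.047790.
d = 0.140519 + 0.047790 = 0.188309.
Under a molecular clock d = 2μt, so t = d/(2μ) = 0.188309 / (2 × 0.0241) = 3.91 Myr.

3.91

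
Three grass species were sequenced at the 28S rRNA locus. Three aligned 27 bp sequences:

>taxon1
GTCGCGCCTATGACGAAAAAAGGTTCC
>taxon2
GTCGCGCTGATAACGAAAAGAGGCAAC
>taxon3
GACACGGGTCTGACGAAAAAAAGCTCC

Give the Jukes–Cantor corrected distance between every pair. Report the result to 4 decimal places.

taxon1–taxon2: 7/27 sites differ → p ≈ 0.259259, d = −0.75 ln(1 − 0.345679) = 0.318118 ≈ 0.3181.
taxon1–taxon3: 7/27 sites differ → p ≈ 0.259259, d = −0.75 ln(1 − 0.345679) = 0.318118 ≈ 0.3181.
taxon2–taxon3: 11/27 sites differ → p ≈ 0.407407, d = −0.75 ln(1 − 0.543209) = 0.587647 ≈ 0.5876.

d(taxon1,taxon2) = 0.3181, d(taxon1,taxon3) = 0.3181, d(taxon2,taxon3) = 0.5876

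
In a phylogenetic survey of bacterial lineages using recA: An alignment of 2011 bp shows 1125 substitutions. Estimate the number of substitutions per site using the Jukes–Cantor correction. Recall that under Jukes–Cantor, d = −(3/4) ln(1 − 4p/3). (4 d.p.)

p = 1125/2011 ≈ 0.559423.
d = −(3/4) ln(1 − 4p/3) = −0.75 ln(1 − 0.745897) = −0.75 ln(0.254103)
  = −0.75 × (-1.370016) = 1.027512 substitutions/site.

1.0275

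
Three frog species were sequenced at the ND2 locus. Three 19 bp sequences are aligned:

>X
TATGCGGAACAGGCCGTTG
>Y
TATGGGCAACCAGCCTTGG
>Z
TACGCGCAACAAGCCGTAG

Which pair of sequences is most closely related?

X–Y: 6/19 differ, p = 0.316, d = 0.410.
X–Z: 4/19 differ, p = 0.211, d = 0.247.
Y–Z: 5/19 differ, p = 0.263, d = 0.324.
The smallest distance is between X and Z.

X and Z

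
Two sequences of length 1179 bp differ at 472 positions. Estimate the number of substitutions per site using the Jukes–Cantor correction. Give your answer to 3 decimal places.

0.572

p = 472/1179 ≈ 0.400339.
d = −(3/4) ln(1 − 4p/3) = −0.75 ln(1 − 0.533785) = −0.75 ln(0.466215)
  = −0.75 × (-0.763108) = 0.572331 substitutions/site.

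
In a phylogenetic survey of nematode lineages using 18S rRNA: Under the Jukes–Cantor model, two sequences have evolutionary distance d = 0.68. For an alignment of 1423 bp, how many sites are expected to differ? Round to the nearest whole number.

636

Invert JC69: p = (3/4)(1 − e^(−4d/3)) = 0.75 × (1 − e^(-0.906667)) = 0.75 × (1 − 0.403868) = 0.447099.
Expected differing sites = pL ≈ 0.447099 × 1423 = 636.221877 ≈ 636.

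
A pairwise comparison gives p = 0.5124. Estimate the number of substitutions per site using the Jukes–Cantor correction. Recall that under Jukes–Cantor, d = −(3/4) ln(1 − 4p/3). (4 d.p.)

d = −(3/4) ln(1 − 4p/3) = −0.75 ln(1 − 0.6832) = −0.75 ln(0.3168)
  = −0.75 × (-1.149485) = 0.862114 substitutions/site.

0.8621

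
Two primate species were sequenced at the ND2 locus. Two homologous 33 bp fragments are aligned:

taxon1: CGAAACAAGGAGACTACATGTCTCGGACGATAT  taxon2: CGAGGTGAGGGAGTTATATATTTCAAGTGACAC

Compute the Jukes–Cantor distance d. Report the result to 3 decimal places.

The sequences differ at 17 of 33 sites, so p = 17/33 ≈ 0.515152.
d = −(3/4) ln(1 − 4p/3) = −0.75 ln(1 − 0.686869) = −0.75 ln(0.313131)
  = −0.75 × (-1.161134) = 0.870851 substitutions/site.

0.871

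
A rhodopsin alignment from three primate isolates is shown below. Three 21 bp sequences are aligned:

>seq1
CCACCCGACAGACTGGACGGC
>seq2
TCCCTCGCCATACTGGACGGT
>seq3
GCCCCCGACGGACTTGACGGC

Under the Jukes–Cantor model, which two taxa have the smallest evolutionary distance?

seq1 and seq3

seq1–seq2: 6/21 differ, p = 0.286, d = 0.360.
seq1–seq3: 4/21 differ, p = 0.190, d = 0.220.
seq2–seq3: 7/21 differ, p = 0.333, d = 0.441.
The smallest distance is between seq1 and seq3.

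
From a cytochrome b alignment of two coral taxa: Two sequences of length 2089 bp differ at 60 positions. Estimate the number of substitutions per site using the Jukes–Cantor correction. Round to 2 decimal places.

p = 60/2089 ≈ 0.028722.
d = −(3/4) ln(1 − 4p/3) = −0.75 ln(1 − 0.038296) = −0.75 ln(0.961704)
  = −0.75 × (-0.039049) = 0.029287 substitutions/site.

0.03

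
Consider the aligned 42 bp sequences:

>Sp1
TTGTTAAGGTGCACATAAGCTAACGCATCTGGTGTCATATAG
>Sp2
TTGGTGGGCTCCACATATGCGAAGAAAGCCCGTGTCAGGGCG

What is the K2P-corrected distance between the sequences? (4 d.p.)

0.5828

Of 42 sites, 5 differences are transitions and 12 are transversions, so P = 5/42 ≈ 0.119048 and Q = 12/42 ≈ 0.285714.
Under the Kimura two-parameter model, d = −½ ln(1 − 2P − Q) − ¼ ln(1 − 2Q).
1 − 2P − Q = 0.47619, giving −½ ln(0.47619) = 0.370969.
1 − 2Q = 0.428572, giving −¼ ln(0.428572) = 0.211824.
d = 0.370969 + 0.211824 = 0.582793.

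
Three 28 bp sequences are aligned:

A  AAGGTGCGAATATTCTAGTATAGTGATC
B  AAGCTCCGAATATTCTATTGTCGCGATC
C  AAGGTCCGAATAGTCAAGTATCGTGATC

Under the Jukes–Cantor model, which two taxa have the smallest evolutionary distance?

A–B: 6/28 differ, p = 0.214, d = 0.252.
A–C: 4/28 differ, p = 0.143, d = 0.158.
B–C: 6/28 differ, p = 0.214, d = 0.252.
The smallest distance is between A and C.

A and C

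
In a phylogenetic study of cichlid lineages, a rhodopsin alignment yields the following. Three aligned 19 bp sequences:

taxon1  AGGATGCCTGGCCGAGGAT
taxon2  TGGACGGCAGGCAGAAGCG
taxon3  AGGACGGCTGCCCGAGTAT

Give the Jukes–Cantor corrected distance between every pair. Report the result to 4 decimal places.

d(taxon1,taxon2) = 0.6181, d(taxon1,taxon3) = 0.2471, d(taxon2,taxon3) = 0.6181

taxon1–taxon2: 8/19 sites differ → p ≈ 0.421053, d = −0.75 ln(1 − 0.561404) = 0.618132 ≈ 0.6181.
taxon1–taxon3: 4/19 sites differ → p ≈ 0.210526, d = −0.75 ln(1 − 0.280701) = 0.247109 ≈ 0.2471.
taxon2–taxon3: 8/19 sites differ → p ≈ 0.421053, d = −0.75 ln(1 − 0.561404) = 0.618132 ≈ 0.6181.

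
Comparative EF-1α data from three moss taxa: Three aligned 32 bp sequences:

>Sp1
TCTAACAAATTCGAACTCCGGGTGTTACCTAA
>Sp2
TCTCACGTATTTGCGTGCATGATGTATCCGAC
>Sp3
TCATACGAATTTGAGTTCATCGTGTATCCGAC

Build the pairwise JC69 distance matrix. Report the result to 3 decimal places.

Sp1–Sp2: 15/32 sites differ → p = 0.46875, d = −0.75 ln(1 − 0.625) = 0.735622 ≈ 0.736.
Sp1–Sp3: 13/32 sites differ → p = 0.40625, d = −0.75 ln(1 − 0.541667) = 0.585119 ≈ 0.585.
Sp2–Sp3: 7/32 sites differ → p = 0.21875, d = −0.75 ln(1 − 0.291667) = 0.258631 ≈ 0.259.

d(Sp1,Sp2) = 0.736, d(Sp1,Sp3) = 0.585, d(Sp2,Sp3) = 0.259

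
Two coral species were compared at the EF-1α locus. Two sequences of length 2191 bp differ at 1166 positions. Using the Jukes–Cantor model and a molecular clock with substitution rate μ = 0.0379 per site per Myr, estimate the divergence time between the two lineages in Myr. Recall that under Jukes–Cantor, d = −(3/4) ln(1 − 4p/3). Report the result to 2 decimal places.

p = 1166/2191 ≈ 0.532177.
d = −(3/4) ln(1 − 4p/3) = −0.75 ln(1 − 0.709569) = −0.75 ln(0.290431)
  = −0.75 × (-1.236389) = 0.927292 substitutions/site.
Under a molecular clock d = 2μt, so t = d/(2μ) = 0.927292 / (2 × 0.0379) = 12.23 Myr.

12.23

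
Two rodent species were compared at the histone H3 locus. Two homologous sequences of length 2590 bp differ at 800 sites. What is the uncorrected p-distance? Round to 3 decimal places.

0.309

p = 800/2590 = 0.308880… ≈ 0.309 (to 3 d.p.).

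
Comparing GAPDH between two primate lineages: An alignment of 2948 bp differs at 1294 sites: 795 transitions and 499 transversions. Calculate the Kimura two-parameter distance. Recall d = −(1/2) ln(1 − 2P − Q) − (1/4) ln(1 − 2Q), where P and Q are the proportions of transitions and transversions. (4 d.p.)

0.7199

P = 795/2948 ≈ 0.269674 and Q = 499/2948 ≈ 0.169267.
Under the Kimura two-parameter model, d = −½ ln(1 − 2P − Q) − ¼ ln(1 − 2Q).
1 − 2P − Q = 0.291385, giving −½ ln(0.291385) = 0.616555.
1 − 2Q = 0.661466, giving −¼ ln(0.661466) = 0.103324.
d = 0.616555 + 0.103324 = 0.719879.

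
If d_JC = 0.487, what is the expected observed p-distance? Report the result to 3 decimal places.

p = (3/4)(1 − e^(−4d/3)) = 0.75 × (1 − e^(-0.649333)) = 0.75 × (1 − 0.522394) = 0.358205.

0.358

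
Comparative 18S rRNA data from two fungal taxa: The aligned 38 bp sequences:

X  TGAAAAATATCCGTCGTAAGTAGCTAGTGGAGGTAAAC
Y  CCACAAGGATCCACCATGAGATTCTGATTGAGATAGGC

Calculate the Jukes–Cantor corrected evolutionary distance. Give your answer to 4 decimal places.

The sequences differ at 18 of 38 sites, so p = 18/38 ≈ 0.473684.
d = −(3/4) ln(1 − 4p/3) = −0.75 ln(1 − 0.631579) = −0.75 ln(0.368421)
  = −0.75 × (-0.998529) = 0.748897 substitutions/site.

0.7489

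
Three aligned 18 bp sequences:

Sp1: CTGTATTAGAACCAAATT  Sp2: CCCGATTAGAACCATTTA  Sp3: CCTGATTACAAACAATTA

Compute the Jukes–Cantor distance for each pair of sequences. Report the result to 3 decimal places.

Sp1–Sp2: 6/18 sites differ → p ≈ 0.333333, d = −0.75 ln(1 − 0.444444) = 0.440839 ≈ 0.441.
Sp1–Sp3: 7/18 sites differ → p ≈ 0.388889, d = −0.75 ln(1 − 0.518519) = 0.548166 ≈ 0.548.
Sp2–Sp3: 4/18 sites differ → p ≈ 0.222222, d = −0.75 ln(1 − 0.296296) = 0.263548 ≈ 0.264.

d(Sp1,Sp2) = 0.441, d(Sp1,Sp3) = 0.548, d(Sp2,Sp3) = 0.264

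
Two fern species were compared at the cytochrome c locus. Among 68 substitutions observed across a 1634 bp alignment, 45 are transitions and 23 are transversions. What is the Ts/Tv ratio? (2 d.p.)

R = 45/23 = 1.956521… ≈ 1.96 (to 2 d.p.).

1.96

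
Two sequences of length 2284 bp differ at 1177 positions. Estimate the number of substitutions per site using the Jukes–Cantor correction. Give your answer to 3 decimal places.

p = 1177/2284 ≈ 0.515324.
d = −(3/4) ln(1 − 4p/3) = −0.75 ln(1 − 0.687099) = −0.75 ln(0.312901)
  = −0.75 × (-1.161868) = 0.871401 substitutions/site.

0.871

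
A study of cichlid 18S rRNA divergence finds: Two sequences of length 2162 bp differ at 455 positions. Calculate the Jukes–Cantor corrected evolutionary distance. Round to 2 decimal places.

p = 455/2162 ≈ 0.210453.
d = −(3/4) ln(1 − 4p/3) = −0.75 ln(1 − 0.280604) = −0.75 ln(0.719396)
  = −0.75 × (-0.329343) = 0.247007 substitutions/site.

0.25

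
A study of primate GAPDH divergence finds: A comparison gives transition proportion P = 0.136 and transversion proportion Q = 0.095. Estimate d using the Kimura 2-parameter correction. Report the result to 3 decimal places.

Under the Kimura two-parameter model, d = −½ ln(1 − 2P − Q) − ¼ ln(1 − 2Q).
1 − 2P − Q = 0.633, giving −½ ln(0.633) = 0.228642.
1 − 2Q = 0.81, giving −¼ ln(0.81) = 0.052680.
d = 0.228642 + 0.052680 = 0.281322.

0.281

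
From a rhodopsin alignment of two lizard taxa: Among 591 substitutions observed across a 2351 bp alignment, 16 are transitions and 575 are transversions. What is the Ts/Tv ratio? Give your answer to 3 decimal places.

0.028

R = 16/575 = 0.027826… ≈ 0.028 (to 3 d.p.).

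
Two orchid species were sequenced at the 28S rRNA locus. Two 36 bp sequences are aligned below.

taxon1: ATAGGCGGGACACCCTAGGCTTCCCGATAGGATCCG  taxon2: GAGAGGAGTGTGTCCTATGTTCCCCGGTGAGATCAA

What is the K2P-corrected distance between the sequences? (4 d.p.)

Of 36 sites, 14 differences are transitions and 5 are transversions, so P = 14/36 ≈ 0.388889 and Q = 5/36 ≈ 0.138889.
Under the Kimura two-parameter model, d = −½ ln(1 − 2P − Q) − ¼ ln(1 − 2Q).
1 − 2P − Q = 0.083333, giving −½ ln(0.083333) = 1.242455.
1 − 2Q = 0.722222, giving −¼ ln(0.722222) = 0.081356.
d = 1.242455 + 0.081356 = 1.323811.

1.3238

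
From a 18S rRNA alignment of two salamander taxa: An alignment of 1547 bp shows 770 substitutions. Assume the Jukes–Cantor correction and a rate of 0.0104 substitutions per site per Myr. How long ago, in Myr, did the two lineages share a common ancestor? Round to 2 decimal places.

39.29

p = 770/1547 ≈ 0.497738.
d = −(3/4) ln(1 − 4p/3) = −0.75 ln(1 − 0.663651) = −0.75 ln(0.336349)
  = −0.75 × (-1.089606) = 0.817205 substitutions/site.
Under a molecular clock d = 2μt, so t = d/(2μ) = 0.817205 / (2 × 0.0104) = 39.29 Myr.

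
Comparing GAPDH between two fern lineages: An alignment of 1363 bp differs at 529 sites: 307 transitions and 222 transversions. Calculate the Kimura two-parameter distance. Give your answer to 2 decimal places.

0.57

P = 307/1363 ≈ 0.225238 and Q = 222/1363 ≈ 0.162876.
Under the Kimura two-parameter model, d = −½ ln(1 − 2P − Q) − ¼ ln(1 − 2Q).
1 − 2P − Q = 0.386648, giving −½ ln(0.386648) = 0.475120.
1 − 2Q = 0.674248, giving −¼ ln(0.674248) = 0.098539.
d = 0.475120 + 0.098539 = 0.573659.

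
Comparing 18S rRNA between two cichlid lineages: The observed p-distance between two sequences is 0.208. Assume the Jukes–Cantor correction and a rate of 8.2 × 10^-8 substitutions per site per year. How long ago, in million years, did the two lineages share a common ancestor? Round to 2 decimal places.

1.49

d = −(3/4) ln(1 − 4p/3) = −0.75 ln(1 − 0.277333) = −0.75 ln(0.722667)
  = −0.75 × (-0.324807) = 0.243605 substitutions/site.
Under a molecular clock d = 2μt, so t = d/(2μ) = 0.243605 / (2 × 8.2 × 10^-8) = 1.49 million years.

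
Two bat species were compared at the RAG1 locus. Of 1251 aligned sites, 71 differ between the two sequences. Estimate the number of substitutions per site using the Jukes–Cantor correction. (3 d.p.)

0.059

p = 71/1251 ≈ 0.056755.
d = −(3/4) ln(1 − 4p/3) = −0.75 ln(1 − 0.075673) = −0.75 ln(0.924327)
  = −0.75 × (-0.078689) = 0.059017 substitutions/site.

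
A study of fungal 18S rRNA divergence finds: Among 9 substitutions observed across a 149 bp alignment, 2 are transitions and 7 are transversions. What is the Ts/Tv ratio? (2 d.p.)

0.29

R = 2/7 = 0.285714… ≈ 0.29 (to 2 d.p.).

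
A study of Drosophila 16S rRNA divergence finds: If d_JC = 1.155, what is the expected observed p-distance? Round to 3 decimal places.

p = (3/4)(1 − e^(−4d/3)) = 0.75 × (1 − e^(-1.54)) = 0.75 × (1 − 0.214381) = 0.589214.

0.589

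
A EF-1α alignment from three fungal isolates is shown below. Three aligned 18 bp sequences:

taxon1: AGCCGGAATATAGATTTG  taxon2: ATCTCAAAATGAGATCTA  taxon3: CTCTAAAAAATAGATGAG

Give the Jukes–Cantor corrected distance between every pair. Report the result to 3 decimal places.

taxon1–taxon2: 9/18 sites differ → p = 0.5, d = −0.75 ln(1 − 0.666667) = 0.823960 ≈ 0.824.
taxon1–taxon3: 8/18 sites differ → p ≈ 0.444444, d = −0.75 ln(1 − 0.592592) = 0.673455 ≈ 0.673.
taxon2–taxon3: 7/18 sites differ → p ≈ 0.388889, d = −0.75 ln(1 − 0.518519) = 0.548166 ≈ 0.548.

d(taxon1,taxon2) = 0.824, d(taxon1,taxon3) = 0.673, d(taxon2,taxon3) = 0.548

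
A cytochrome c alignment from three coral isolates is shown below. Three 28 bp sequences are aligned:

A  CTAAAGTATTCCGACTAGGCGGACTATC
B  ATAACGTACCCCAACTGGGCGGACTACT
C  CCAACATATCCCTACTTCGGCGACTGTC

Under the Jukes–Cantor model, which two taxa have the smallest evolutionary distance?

A and B

A–B: 8/28 differ, p = 0.286, d = 0.360.
A–C: 10/28 differ, p = 0.357, d = 0.485.
B–C: 12/28 differ, p = 0.429, d = 0.635.
The smallest distance is between A and B.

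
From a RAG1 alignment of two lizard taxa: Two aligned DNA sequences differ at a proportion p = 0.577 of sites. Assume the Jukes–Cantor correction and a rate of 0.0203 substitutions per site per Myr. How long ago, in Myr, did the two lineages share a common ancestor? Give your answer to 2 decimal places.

27.10

d = −(3/4) ln(1 − 4p/3) = −0.75 ln(1 − 0.769333) = −0.75 ln(0.230667)
  = −0.75 × (-1.466780) = 1.100085 substitutions/site.
Under a molecular clock d = 2μt, so t = d/(2μ) = 1.100085 / (2 × 0.0203) = 27.10 Myr.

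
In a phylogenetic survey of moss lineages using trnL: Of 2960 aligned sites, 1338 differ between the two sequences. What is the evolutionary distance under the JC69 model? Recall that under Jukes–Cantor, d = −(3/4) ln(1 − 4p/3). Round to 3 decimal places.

p = 1338/2960 ≈ 0.452027.
d = −(3/4) ln(1 − 4p/3) = −0.75 ln(1 − 0.602703) = −0.75 ln(0.397297)
  = −0.75 × (-0.923071) = 0.692303 substitutions/site.

0.692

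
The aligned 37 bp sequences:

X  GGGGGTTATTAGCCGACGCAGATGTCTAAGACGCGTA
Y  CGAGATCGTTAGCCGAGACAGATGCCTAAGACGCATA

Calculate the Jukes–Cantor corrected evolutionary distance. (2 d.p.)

0.29

The sequences differ at 9 of 37 sites (1, 3, 5, 7, 8, 17, 18, 25, 35), so p = 9/37 ≈ 0.243243.
d = −(3/4) ln(1 − 4p/3) = −0.75 ln(1 − 0.324324) = −0.75 ln(0.675676)
  = −0.75 × (-0.392042) = 0.294032 substitutions/site.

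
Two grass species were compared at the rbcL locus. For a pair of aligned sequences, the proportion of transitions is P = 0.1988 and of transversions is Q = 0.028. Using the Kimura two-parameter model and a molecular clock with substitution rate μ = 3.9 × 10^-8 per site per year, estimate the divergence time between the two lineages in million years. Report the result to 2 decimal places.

Under the Kimura two-parameter model, d = −½ ln(1 − 2P − Q) − ¼ ln(1 − 2Q).
1 − 2P − Q = 0.5744, giving −½ ln(0.5744) = 0.277215.
1 − 2Q = 0.944, giving −¼ ln(0.944) = 0.014407.
d = 0.277215 + 0.014407 = 0.291622.
Under a molecular clock d = 2μt, so t = d/(2μ) = 0.291622 / (2 × 3.9 × 10^-8) = 3.74 million years.

3.74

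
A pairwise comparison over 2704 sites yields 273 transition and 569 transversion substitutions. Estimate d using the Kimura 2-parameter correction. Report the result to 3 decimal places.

0.402

P = 273/2704 ≈ 0.100962 and Q = 569/2704 ≈ 0.210429.
Under the Kimura two-parameter model, d = −½ ln(1 − 2P − Q) − ¼ ln(1 − 2Q).
1 − 2P − Q = 0.587647, giving −½ ln(0.587647) = 0.265814.
1 − 2Q = 0.579142, giving −¼ ln(0.579142) = 0.136552.
d = 0.265814 + 0.136552 = 0.402366.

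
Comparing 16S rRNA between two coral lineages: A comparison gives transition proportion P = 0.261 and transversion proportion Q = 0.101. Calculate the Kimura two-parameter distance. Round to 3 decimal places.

Under the Kimura two-parameter model, d = −½ ln(1 − 2P − Q) − ¼ ln(1 − 2Q).
1 − 2P − Q = 0.377, giving −½ ln(0.377) = 0.487755.
1 − 2Q = 0.798, giving −¼ ln(0.798) = 0.056412.
d = 0.487755 + 0.056412 = 0.544167.

0.544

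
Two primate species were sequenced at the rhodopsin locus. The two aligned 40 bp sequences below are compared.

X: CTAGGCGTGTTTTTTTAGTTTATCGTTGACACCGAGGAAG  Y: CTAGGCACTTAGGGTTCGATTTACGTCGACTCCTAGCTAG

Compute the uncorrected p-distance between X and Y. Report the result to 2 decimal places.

0.40

The sequences differ at 16 of 40 positions.
p = 16/40 = 0.40.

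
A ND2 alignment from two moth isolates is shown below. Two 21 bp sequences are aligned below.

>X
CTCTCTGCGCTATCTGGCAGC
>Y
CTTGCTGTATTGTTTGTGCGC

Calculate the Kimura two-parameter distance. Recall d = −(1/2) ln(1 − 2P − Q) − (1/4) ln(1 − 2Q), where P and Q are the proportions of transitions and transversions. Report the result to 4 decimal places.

Of 21 sites, 6 differences are transitions and 4 are transversions, so P = 6/21 ≈ 0.285714 and Q = 4/21 ≈ 0.190476.
Under the Kimura two-parameter model, d = −½ ln(1 − 2P − Q) − ¼ ln(1 − 2Q).
1 − 2P − Q = 0.238096, giving −½ ln(0.238096) = 0.717541.
1 − 2Q = 0.619048, giving −¼ ln(0.619048) = 0.119893.
d = 0.717541 + 0.119893 = 0.837434.

0.8374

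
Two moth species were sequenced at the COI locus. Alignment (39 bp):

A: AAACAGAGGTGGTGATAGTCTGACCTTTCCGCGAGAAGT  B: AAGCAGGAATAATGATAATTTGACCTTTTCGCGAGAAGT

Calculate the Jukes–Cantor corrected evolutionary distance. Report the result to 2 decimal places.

0.28

The sequences differ at 9 of 39 sites (3, 7, 8, 9, 11, 12, 18, 20, 29), so p = 9/39 ≈ 0.230769.
d = −(3/4) ln(1 − 4p/3) = −0.75 ln(1 − 0.307692) = −0.75 ln(0.692308)
  = −0.75 × (-0.367724) = 0.275793 substitutions/site.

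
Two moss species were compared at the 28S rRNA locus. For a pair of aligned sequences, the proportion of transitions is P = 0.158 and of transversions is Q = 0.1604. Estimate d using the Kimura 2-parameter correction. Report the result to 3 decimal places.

0.420

Under the Kimura two-parameter model, d = −½ ln(1 − 2P − Q) − ¼ ln(1 − 2Q).
1 − 2P − Q = 0.5236, giving −½ ln(0.5236) = 0.323514.
1 − 2Q = 0.6792, giving −¼ ln(0.6792) = 0.096710.
d = 0.323514 + 0.096710 = 0.420224.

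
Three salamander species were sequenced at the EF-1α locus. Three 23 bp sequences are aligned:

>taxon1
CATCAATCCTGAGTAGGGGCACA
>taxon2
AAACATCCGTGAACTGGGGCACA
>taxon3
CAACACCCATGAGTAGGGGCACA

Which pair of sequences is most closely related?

taxon1–taxon2: 8/23 differ, p = 0.348, d = 0.467.
taxon1–taxon3: 4/23 differ, p = 0.174, d = 0.198.
taxon2–taxon3: 6/23 differ, p = 0.261, d = 0.321.
The smallest distance is between taxon1 and taxon3.

taxon1 and taxon3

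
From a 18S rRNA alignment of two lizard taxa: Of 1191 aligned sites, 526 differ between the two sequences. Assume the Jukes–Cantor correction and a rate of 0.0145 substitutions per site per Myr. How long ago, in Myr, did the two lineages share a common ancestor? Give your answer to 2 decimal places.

22.99

p = 526/1191 ≈ 0.441646.
d = −(3/4) ln(1 − 4p/3) = −0.75 ln(1 − 0.588861) = −0.75 ln(0.411139)
  = −0.75 × (-0.888824) = 0.666618 substitutions/site.
Under a molecular clock d = 2μt, so t = d/(2μ) = 0.666618 / (2 × 0.0145) = 22.99 Myr.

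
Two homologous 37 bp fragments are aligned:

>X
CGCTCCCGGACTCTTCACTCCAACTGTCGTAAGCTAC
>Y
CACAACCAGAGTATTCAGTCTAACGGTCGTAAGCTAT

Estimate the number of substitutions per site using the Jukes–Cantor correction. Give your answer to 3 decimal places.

0.335

The sequences differ at 10 of 37 sites (2, 4, 5, 8, 11, 13, 18, 21, 25, 37), so p = 10/37 ≈ 0.27027.
d = −(3/4) ln(1 − 4p/3) = −0.75 ln(1 − 0.36036) = −0.75 ln(0.63964)
  = −0.75 × (-0.446850) = 0.335138 substitutions/site.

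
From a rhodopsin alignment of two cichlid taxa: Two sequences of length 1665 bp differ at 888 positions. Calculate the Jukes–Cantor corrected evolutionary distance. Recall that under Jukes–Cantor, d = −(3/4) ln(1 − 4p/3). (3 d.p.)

p = 888/1665 ≈ 0.533333.
d = −(3/4) ln(1 − 4p/3) = −0.75 ln(1 − 0.711111) = −0.75 ln(0.288889)
  = −0.75 × (-1.241713) = 0.931285 substitutions/site.

0.931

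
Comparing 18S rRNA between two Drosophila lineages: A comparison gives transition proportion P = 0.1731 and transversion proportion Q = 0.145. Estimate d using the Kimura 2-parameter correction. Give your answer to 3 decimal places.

0.423

Under the Kimura two-parameter model, d = −½ ln(1 − 2P − Q) − ¼ ln(1 − 2Q).
1 − 2P − Q = 0.5088, giving −½ ln(0.5088) = 0.337850.
1 − 2Q = 0.71, giving −¼ ln(0.71) = 0.085623.
d = 0.337850 + 0.085623 = 0.423473.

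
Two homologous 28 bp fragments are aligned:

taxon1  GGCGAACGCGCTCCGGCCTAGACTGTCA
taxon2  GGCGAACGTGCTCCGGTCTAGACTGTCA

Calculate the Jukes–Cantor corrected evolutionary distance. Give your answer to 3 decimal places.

The sequences differ at 2 of 28 sites (9, 17), so p = 2/28 ≈ 0.071429.
d = −(3/4) ln(1 − 4p/3) = −0.75 ln(1 − 0.095239) = −0.75 ln(0.904761)
  = −0.75 × (-0.100084) = 0.075063 substitutions/site.

0.075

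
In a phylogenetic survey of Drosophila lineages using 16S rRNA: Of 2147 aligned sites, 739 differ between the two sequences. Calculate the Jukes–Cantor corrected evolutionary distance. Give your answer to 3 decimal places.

p = 739/2147 ≈ 0.344201.
d = −(3/4) ln(1 − 4p/3) = −0.75 ln(1 − 0.458935) = −0.75 ln(0.541065)
  = −0.75 × (-0.614216) = 0.460662 substitutions/site.

0.461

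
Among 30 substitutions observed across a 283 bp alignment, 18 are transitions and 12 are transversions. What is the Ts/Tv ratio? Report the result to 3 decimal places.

R = 18/12 = 1.500.

1.500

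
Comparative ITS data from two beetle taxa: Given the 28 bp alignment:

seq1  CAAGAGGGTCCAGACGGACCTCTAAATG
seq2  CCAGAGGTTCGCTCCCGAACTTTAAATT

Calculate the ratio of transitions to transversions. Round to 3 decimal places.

0.111

Transitions are A↔G and C↔T; transversions are all other mismatches.
Transitions: 1. Transversions: 9.
R = 1/9 = 0.111111… ≈ 0.111 (to 3 d.p.).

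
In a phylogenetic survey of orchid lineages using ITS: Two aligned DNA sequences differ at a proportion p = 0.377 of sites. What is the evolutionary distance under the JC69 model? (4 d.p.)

d = −(3/4) ln(1 − 4p/3) = −0.75 ln(1 − 0.502667) = −0.75 ln(0.497333)
  = −0.75 × (-0.698495) = 0.523871 substitutions/site.

0.5239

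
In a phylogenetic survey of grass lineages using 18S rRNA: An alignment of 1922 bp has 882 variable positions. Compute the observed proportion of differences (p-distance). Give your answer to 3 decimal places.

0.459

p = 882/1922 = 0.458896… ≈ 0.459 (to 3 d.p.).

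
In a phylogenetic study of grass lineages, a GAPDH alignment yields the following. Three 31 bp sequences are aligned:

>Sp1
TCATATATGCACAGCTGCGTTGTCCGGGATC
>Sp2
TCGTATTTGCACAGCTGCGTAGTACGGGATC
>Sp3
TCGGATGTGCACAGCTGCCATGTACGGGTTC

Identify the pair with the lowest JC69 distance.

Sp1–Sp2: 4/31 differ, p = 0.129, d = 0.142.
Sp1–Sp3: 7/31 differ, p = 0.226, d = 0.269.
Sp2–Sp3: 6/31 differ, p = 0.194, d = 0.224.
The smallest distance is between Sp1 and Sp2.

Sp1 and Sp2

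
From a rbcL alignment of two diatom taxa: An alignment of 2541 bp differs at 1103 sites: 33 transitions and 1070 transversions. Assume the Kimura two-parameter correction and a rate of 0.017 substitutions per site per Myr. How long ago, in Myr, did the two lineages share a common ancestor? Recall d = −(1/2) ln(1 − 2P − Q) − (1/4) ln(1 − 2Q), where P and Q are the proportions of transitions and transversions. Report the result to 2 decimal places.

22.29

P = 33/2541 ≈ 0.012987 and Q = 1070/2541 ≈ 0.421094.
Under the Kimura two-parameter model, d = −½ ln(1 − 2P − Q) − ¼ ln(1 − 2Q).
1 − 2P − Q = 0.552932, giving −½ ln(0.552932) = 0.296260.
1 − 2Q = 0.157812, giving −¼ ln(0.157812) = 0.461588.
d = 0.296260 + 0.461588 = 0.757848.
Under a molecular clock d = 2μt, so t = d/(2μ) = 0.757848 / (2 × 0.017) = 22.29 Myr.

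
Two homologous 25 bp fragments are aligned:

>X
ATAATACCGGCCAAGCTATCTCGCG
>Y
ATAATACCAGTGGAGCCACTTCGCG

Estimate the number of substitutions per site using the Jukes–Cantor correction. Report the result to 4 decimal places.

The sequences differ at 7 of 25 sites (9, 11, 12, 13, 17, 19, 20), so p = 7/25 = 0.28.
d = −(3/4) ln(1 − 4p/3) = −0.75 ln(1 − 0.373333) = −0.75 ln(0.626667)
  = −0.75 × (-0.467340) = 0.350505 substitutions/site.

0.3505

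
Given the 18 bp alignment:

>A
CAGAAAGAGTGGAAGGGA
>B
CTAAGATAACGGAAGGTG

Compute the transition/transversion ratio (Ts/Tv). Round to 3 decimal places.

Transitions are A↔G and C↔T; transversions are all other mismatches.
Transitions: 5. Transversions: 3.
R = 5/3 = 1.666666… ≈ 1.667 (to 3 d.p.).

1.667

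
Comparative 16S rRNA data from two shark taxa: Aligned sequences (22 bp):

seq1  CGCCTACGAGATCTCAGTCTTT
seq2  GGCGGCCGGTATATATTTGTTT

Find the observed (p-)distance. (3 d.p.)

The sequences differ at 11 of 22 positions.
p = 11/22 = 0.500.

0.500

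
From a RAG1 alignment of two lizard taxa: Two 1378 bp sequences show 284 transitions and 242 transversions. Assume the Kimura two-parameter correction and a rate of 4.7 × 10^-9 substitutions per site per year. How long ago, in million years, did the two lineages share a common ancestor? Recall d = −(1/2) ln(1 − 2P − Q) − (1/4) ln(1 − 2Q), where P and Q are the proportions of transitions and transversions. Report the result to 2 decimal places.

58.65

P = 284/1378 ≈ 0.206096 and Q = 242/1378 ≈ 0.175617.
Under the Kimura two-parameter model, d = −½ ln(1 − 2P − Q) − ¼ ln(1 − 2Q).
1 − 2P − Q = 0.412191, giving −½ ln(0.412191) = 0.443134.
1 − 2Q = 0.648766, giving −¼ ln(0.648766) = 0.108171.
d = 0.443134 + 0.108171 = 0.551305.
Under a molecular clock d = 2μt, so t = d/(2μ) = 0.551305 / (2 × 4.7 × 10^-9) = 58.65 million years.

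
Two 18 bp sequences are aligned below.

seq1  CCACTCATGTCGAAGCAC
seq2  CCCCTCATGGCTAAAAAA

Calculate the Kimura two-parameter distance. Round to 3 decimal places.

0.449

Of 18 sites, 1 differences are transitions and 5 are transversions, so P = 1/18 ≈ 0.055556 and Q = 5/18 ≈ 0.277778.
Under the Kimura two-parameter model, d = −½ ln(1 − 2P − Q) − ¼ ln(1 − 2Q).
1 − 2P − Q = 0.61111, giving −½ ln(0.61111) = 0.246239.
1 − 2Q = 0.444444, giving −¼ ln(0.444444) = 0.202733.
d = 0.246239 + 0.202733 = 0.448972.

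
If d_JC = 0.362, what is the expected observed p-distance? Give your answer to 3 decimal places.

p = (3/4)(1 − e^(−4d/3)) = 0.75 × (1 − e^(-0.482667)) = 0.75 × (1 − 0.617135) = 0.287149.

0.287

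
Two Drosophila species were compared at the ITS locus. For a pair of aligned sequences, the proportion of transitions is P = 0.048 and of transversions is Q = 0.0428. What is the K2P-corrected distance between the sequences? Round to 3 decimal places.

0.097

Under the Kimura two-parameter model, d = −½ ln(1 − 2P − Q) − ¼ ln(1 − 2Q).
1 − 2P − Q = 0.8612, giving −½ ln(0.8612) = 0.074714.
1 − 2Q = 0.9144, giving −¼ ln(0.9144) = 0.022372.
d = 0.074714 + 0.022372 = 0.097086.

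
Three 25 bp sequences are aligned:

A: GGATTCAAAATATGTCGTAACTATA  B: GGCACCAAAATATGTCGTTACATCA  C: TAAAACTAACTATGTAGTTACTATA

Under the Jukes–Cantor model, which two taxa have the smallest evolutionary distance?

A–B: 7/25 differ, p = 0.280, d = 0.351.
A–C: 8/25 differ, p = 0.320, d = 0.417.
B–C: 10/25 differ, p = 0.400, d = 0.572.
The smallest distance is between A and B.

A and B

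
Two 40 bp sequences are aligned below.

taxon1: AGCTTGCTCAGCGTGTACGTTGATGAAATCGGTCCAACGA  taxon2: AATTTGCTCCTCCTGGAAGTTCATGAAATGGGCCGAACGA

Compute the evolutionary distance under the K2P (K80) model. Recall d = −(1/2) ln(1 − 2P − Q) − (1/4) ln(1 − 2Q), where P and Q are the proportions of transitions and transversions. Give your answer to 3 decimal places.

0.343

Of 40 sites, 3 differences are transitions and 8 are transversions, so P = 3/40 = 0.075 and Q = 8/40 = 0.2.
Under the Kimura two-parameter model, d = −½ ln(1 − 2P − Q) − ¼ ln(1 − 2Q).
1 − 2P − Q = 0.65, giving −½ ln(0.65) = 0.215391.
1 − 2Q = 0.6, giving −¼ ln(0.6) = 0.127706.
d = 0.215391 + 0.127706 = 0.343097.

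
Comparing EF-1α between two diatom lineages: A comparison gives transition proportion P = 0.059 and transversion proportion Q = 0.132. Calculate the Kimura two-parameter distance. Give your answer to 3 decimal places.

0.220

Under the Kimura two-parameter model, d = −½ ln(1 − 2P − Q) − ¼ ln(1 − 2Q).
1 − 2P − Q = 0.75, giving −½ ln(0.75) = 0.143841.
1 − 2Q = 0.736, giving −¼ ln(0.736) = 0.076631.
d = 0.143841 + 0.076631 = 0.220472.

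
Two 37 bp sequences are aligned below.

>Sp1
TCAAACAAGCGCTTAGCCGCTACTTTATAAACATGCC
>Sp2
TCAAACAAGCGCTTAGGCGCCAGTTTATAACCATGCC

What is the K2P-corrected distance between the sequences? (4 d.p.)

Of 37 sites, 1 differences are transitions and 3 are transversions, so P = 1/37 ≈ 0.027027 and Q = 3/37 ≈ 0.081081.
Under the Kimura two-parameter model, d = −½ ln(1 − 2P − Q) − ¼ ln(1 − 2Q).
1 − 2P − Q = 0.864865, giving −½ ln(0.864865) = 0.072591.
1 − 2Q = 0.837838, giving −¼ ln(0.837838) = 0.044233.
d = 0.072591 + 0.044233 = 0.116824.

0.1168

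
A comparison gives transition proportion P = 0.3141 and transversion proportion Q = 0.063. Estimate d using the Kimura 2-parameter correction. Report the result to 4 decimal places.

0.6212

Under the Kimura two-parameter model, d = −½ ln(1 − 2P − Q) − ¼ ln(1 − 2Q).
1 − 2P − Q = 0.3088, giving −½ ln(0.3088) = 0.587531.
1 − 2Q = 0.874, giving −¼ ln(0.874) = 0.033669.
d = 0.587531 + 0.033669 = 0.621200.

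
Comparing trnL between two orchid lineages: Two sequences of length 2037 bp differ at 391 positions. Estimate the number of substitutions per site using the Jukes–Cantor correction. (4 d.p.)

p = 391/2037 ≈ 0.191949.
d = −(3/4) ln(1 − 4p/3) = −0.75 ln(1 − 0.255932) = −0.75 ln(0.744068)
  = −0.75 × (-0.295623) = 0.221717 substitutions/site.

0.2217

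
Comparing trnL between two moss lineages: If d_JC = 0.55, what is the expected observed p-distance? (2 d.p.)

p = (3/4)(1 − e^(−4d/3)) = 0.75 × (1 − e^(-0.733333)) = 0.75 × (1 − 0.480305) = 0.389771.

0.39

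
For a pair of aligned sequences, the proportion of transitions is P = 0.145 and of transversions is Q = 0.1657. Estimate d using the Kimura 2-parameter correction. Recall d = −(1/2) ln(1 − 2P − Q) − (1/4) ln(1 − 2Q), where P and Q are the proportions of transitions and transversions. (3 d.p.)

Under the Kimura two-parameter model, d = −½ ln(1 − 2P − Q) − ¼ ln(1 − 2Q).
1 − 2P − Q = 0.5443, giving −½ ln(0.5443) = 0.304127.
1 − 2Q = 0.6686, giving −¼ ln(0.6686) = 0.100642.
d = 0.304127 + 0.100642 = 0.404769.

0.405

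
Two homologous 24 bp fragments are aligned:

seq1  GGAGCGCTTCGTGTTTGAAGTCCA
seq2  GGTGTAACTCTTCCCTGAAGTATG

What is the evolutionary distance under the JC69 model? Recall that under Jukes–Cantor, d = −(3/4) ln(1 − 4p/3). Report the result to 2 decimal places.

The sequences differ at 12 of 24 sites, so p = 12/24 = 0.5.
d = −(3/4) ln(1 − 4p/3) = −0.75 ln(1 − 0.666667) = −0.75 ln(0.333333)
  = −0.75 × (-1.098613) = 0.823960 substitutions/site.

0.82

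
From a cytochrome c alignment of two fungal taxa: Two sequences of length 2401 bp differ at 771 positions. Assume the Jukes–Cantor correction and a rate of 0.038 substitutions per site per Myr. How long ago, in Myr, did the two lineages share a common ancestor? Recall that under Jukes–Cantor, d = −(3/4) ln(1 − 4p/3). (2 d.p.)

5.52

p = 771/2401 ≈ 0.321116.
d = −(3/4) ln(1 − 4p/3) = −0.75 ln(1 − 0.428155) = −0.75 ln(0.571845)
  = −0.75 × (-0.558887) = 0.419165 substitutions/site.
Under a molecular clock d = 2μt, so t = d/(2μ) = 0.419165 / (2 × 0.038) = 5.52 Myr.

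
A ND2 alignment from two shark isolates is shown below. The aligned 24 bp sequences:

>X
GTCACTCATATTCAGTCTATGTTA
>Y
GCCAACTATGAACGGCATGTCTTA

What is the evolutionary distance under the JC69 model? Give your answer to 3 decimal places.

0.824

The sequences differ at 12 of 24 sites, so p = 12/24 = 0.5.
d = −(3/4) ln(1 − 4p/3) = −0.75 ln(1 − 0.666667) = −0.75 ln(0.333333)
  = −0.75 × (-1.098613) = 0.823960 substitutions/site.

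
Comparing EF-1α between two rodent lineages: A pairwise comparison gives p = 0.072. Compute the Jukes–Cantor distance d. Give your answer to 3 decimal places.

d = −(3/4) ln(1 − 4p/3) = −0.75 ln(1 − 0.096) = −0.75 ln(0.904)
  = −0.75 × (-0.100926) = 0.075695 substitutions/site.

0.076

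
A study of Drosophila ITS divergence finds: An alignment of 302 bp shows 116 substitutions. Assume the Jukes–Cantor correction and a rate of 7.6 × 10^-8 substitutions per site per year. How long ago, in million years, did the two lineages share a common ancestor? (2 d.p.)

p = 116/302 ≈ 0.384106.
d = −(3/4) ln(1 − 4p/3) = −0.75 ln(1 − 0.512141) = −0.75 ln(0.487859)
  = −0.75 × (-0.717729) = 0.538297 substitutions/site.
Under a molecular clock d = 2μt, so t = d/(2μ) = 0.538297 / (2 × 7.6 × 10^-8) = 3.54 million years.

3.54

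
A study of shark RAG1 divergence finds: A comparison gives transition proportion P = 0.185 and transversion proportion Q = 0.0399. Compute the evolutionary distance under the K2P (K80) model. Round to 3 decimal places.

0.285

Under the Kimura two-parameter model, d = −½ ln(1 − 2P − Q) − ¼ ln(1 − 2Q).
1 − 2P − Q = 0.5901, giving −½ ln(0.5901) = 0.263732.
1 − 2Q = 0.9202, giving −¼ ln(0.9202) = 0.020791.
d = 0.263732 + 0.020791 = 0.284523.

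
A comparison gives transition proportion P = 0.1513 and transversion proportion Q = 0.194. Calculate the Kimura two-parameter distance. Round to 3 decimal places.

Under the Kimura two-parameter model, d = −½ ln(1 − 2P − Q) − ¼ ln(1 − 2Q).
1 − 2P − Q = 0.5034, giving −½ ln(0.5034) = 0.343185.
1 − 2Q = 0.612, giving −¼ ln(0.612) = 0.122756.
d = 0.343185 + 0.122756 = 0.465941.

0.466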